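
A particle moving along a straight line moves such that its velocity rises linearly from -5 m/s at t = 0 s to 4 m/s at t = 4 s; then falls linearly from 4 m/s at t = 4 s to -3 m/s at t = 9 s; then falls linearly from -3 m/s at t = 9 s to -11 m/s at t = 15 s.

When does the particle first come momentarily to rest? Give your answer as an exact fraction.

v changes sign on 0–4 s (from -5 to 4); the graph is linear there, so v = 0 at t = 0 + (5)·(4 − 0)/(4 − -5) = 20/9 s.

t = 20/9 s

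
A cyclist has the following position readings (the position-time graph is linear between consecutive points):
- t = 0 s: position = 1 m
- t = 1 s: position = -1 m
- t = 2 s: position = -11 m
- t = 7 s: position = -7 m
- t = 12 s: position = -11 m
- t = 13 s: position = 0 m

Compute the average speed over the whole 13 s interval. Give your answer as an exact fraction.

Average speed = (total path length)/(elapsed time); on a piecewise-linear x-t graph the path length is Σ|Δx|.
0–1 s: |Δx| = |-1 − 1| = 2 m
1–2 s: |Δx| = |-11 − -1| = 10 m
2–7 s: |Δx| = |-7 − -11| = 4 m
7–12 s: |Δx| = |-11 − -7| = 4 m
12–13 s: |Δx| = |0 − -11| = 11 m
Total path = 31 m; average speed = 31/13 = 31/13 m/s.

31/13 m/s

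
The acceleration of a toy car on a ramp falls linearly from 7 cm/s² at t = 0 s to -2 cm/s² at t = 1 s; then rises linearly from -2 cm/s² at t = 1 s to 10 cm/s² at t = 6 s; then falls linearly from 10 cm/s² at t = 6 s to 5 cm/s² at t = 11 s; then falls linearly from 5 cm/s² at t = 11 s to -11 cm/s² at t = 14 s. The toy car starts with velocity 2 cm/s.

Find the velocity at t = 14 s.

53 cm/s

Δv equals the area under the a-t graph; then v = v₀ + Δv.
0–1 s: ½(7 + -2)(1) = 2.5 cm/s
1–6 s: ½(-2 + 10)(5) = 20 cm/s
6–11 s: ½(10 + 5)(5) = 37.5 cm/s
11–14 s: ½(5 + -11)(3) = -9 cm/s
Δv = 51 cm/s, so v(14) = 2 + (51) = 53 cm/s.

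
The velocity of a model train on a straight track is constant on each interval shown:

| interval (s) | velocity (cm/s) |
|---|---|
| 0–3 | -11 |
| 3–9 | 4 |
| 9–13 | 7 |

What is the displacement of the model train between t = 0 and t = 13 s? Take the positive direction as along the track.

19 cm

Net displacement equals the area under the velocity-time graph (areas below the axis count negative).
0–3 s: -11 × 3 = -33 cm
3–9 s: 4 × 6 = 24 cm
9–13 s: 7 × 4 = 28 cm
Net displacement = 19 cm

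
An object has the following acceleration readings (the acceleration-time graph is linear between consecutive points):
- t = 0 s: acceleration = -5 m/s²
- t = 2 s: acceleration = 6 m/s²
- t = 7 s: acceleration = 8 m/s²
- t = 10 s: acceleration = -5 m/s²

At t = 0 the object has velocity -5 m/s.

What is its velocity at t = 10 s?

Δv equals the area under the a-t graph; then v = v₀ + Δv.
0–2 s: ½(-5 + 6)(2) = 1 m/s
2–7 s: ½(6 + 8)(5) = 35 m/s
7–10 s: ½(8 + -5)(3) = 4.5 m/s
Δv = 40.5 m/s, so v(10) = -5 + (40.5) = 35.5 m/s.

35.5 m/s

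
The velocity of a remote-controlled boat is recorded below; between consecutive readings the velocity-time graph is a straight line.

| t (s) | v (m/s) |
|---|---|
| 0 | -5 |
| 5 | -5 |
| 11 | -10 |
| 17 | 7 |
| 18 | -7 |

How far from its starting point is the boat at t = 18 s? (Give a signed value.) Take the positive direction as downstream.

-79 m

Net displacement equals the area under the velocity-time graph (areas below the axis count negative).
0–5 s: -5 × 5 = -25 m
5–11 s: ½(-5 + -10)(6) = -45 m
11–17 s: ½(-10 + 7)(6) = -9 m
17–18 s: ½(7 + -7)(1) = 0 m
Net displacement = -79 m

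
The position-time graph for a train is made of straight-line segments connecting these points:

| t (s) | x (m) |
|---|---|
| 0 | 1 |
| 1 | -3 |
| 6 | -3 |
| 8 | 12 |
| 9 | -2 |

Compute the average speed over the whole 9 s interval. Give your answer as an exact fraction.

11/3 m/s

Average speed = (total path length)/(elapsed time); on a piecewise-linear x-t graph the path length is Σ|Δx|.
0–1 s: |Δx| = |-3 − 1| = 4 m
1–6 s: |Δx| = |-3 − -3| = 0 m
6–8 s: |Δx| = |12 − -3| = 15 m
8–9 s: |Δx| = |-2 − 12| = 14 m
Total path = 33 m; average speed = 33/9 = 11/3 m/s.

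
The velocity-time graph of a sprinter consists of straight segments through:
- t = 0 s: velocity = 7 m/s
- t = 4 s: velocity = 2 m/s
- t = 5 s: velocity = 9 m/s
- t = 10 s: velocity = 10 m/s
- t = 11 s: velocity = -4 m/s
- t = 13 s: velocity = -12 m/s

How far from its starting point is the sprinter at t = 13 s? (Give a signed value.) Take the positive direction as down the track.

58 m

Displacement is the signed area under the v-t curve.
0–4 s: ½(7 + 2)(4) = 18 m
4–5 s: ½(2 + 9)(1) = 5.5 m
5–10 s: ½(9 + 10)(5) = 47.5 m
10–11 s: ½(10 + -4)(1) = 3 m
11–13 s: ½(-4 + -12)(2) = -16 m
Net displacement = 58 m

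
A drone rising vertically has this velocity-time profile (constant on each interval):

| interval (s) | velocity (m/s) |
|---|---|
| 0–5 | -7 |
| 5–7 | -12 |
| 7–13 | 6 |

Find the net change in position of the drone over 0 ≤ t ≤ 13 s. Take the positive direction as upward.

Net displacement equals the area under the velocity-time graph (areas below the axis count negative).
0–5 s: -7 × 5 = -35 m
5–7 s: -12 × 2 = -24 m
7–13 s: 6 × 6 = 36 m
Net displacement = -23 m

-23 m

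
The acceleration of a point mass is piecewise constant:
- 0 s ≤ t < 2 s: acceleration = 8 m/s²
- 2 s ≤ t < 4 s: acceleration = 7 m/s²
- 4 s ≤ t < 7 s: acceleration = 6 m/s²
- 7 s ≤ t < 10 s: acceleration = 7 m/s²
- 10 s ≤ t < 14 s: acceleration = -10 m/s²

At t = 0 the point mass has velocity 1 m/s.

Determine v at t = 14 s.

Δv equals the area under the a-t graph; then v = v₀ + Δv.
0–2 s: 8 × 2 = 16 m/s
2–4 s: 7 × 2 = 14 m/s
4–7 s: 6 × 3 = 18 m/s
7–10 s: 7 × 3 = 21 m/s
10–14 s: -10 × 4 = -40 m/s
Δv = 29 m/s, so v(14) = 1 + (29) = 30 m/s.

30 m/s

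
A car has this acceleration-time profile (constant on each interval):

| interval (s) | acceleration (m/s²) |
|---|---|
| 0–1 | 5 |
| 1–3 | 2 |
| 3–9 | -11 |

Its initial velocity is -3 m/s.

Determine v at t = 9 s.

-60 m/s

Δv equals the area under the a-t graph; then v = v₀ + Δv.
0–1 s: 5 × 1 = 5 m/s
1–3 s: 2 × 2 = 4 m/s
3–9 s: -11 × 6 = -66 m/s
Δv = -57 m/s, so v(9) = -3 + (-57) = -60 m/s.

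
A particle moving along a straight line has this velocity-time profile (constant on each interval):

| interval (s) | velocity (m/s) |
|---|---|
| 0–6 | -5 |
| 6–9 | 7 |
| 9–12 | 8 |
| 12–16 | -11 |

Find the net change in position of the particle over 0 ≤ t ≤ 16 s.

-29 m

Net displacement equals the area under the velocity-time graph (areas below the axis count negative).
0–6 s: -5 × 6 = -30 m
6–9 s: 7 × 3 = 21 m
9–12 s: 8 × 3 = 24 m
12–16 s: -11 × 4 = -44 m
Net displacement = -29 m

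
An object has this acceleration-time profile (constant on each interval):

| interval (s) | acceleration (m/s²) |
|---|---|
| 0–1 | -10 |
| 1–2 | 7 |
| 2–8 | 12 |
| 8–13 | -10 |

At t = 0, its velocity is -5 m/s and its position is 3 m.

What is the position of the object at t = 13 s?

On each constant-a segment, Δv = aΔt and Δx = v₀Δt + ½aΔt²; chain segment to segment.
0–1 s: v starts -5 m/s; Δx = -5·1 + ½·-10·1² = -10 m; v ends -15 m/s.
1–2 s: v starts -15 m/s; Δx = -15·1 + ½·7·1² = -11.5 m; v ends -8 m/s.
2–8 s: v starts -8 m/s; Δx = -8·6 + ½·12·6² = 168 m; v ends 64 m/s.
8–13 s: v starts 64 m/s; Δx = 64·5 + ½·-10·5² = 195 m; v ends 14 m/s.
x(13) = 3 + Σ Δx = 344.5 m.

344.5 m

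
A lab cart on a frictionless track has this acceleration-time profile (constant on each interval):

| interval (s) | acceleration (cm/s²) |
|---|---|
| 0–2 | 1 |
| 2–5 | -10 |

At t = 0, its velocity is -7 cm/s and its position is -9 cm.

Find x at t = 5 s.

On each constant-a segment, Δv = aΔt and Δx = v₀Δt + ½aΔt²; chain segment to segment.
0–2 s: v starts -7 cm/s; Δx = -7·2 + ½·1·2² = -12 cm; v ends -5 cm/s.
2–5 s: v starts -5 cm/s; Δx = -5·3 + ½·-10·3² = -60 cm; v ends -35 cm/s.
x(5) = -9 + Σ Δx = -81 cm.

-81 cm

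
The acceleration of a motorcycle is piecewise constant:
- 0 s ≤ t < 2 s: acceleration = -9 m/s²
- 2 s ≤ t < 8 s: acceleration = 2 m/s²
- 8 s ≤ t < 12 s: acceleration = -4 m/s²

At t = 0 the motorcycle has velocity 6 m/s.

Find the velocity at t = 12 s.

Δv equals the area under the a-t graph; then v = v₀ + Δv.
0–2 s: -9 × 2 = -18 m/s
2–8 s: 2 × 6 = 12 m/s
8–12 s: -4 × 4 = -16 m/s
Δv = -22 m/s, so v(12) = 6 + (-22) = -16 m/s.

-16 m/s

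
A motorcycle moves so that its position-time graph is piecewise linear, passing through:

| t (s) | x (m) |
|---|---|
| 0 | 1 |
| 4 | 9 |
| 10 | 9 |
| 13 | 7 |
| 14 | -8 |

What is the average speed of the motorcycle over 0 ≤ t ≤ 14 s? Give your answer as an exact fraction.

Average speed = (total path length)/(elapsed time); on a piecewise-linear x-t graph the path length is Σ|Δx|.
0–4 s: |Δx| = |9 − 1| = 8 m
4–10 s: |Δx| = |9 − 9| = 0 m
10–13 s: |Δx| = |7 − 9| = 2 m
13–14 s: |Δx| = |-8 − 7| = 15 m
Total path = 25 m; average speed = 25/14 = 25/14 m/s.

25/14 m/s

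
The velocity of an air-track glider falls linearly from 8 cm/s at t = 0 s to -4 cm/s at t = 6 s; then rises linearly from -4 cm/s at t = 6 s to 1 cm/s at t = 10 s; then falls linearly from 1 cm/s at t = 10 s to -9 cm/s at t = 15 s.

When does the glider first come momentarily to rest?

v changes sign on 0–6 s (from 8 to -4); the graph is linear there, so v = 0 at t = 0 + (-8)·(6 − 0)/(-4 − 8) = 4 s.

t = 4 s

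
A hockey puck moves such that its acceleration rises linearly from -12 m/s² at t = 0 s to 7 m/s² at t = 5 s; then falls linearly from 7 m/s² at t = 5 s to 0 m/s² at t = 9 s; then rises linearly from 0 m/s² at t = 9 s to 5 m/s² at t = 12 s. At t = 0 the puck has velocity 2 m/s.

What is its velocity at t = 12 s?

11 m/s

Δv equals the area under the a-t graph; then v = v₀ + Δv.
0–5 s: ½(-12 + 7)(5) = -12.5 m/s
5–9 s: ½(7 + 0)(4) = 14 m/s
9–12 s: ½(0 + 5)(3) = 7.5 m/s
Δv = 9 m/s, so v(12) = 2 + (9) = 11 m/s.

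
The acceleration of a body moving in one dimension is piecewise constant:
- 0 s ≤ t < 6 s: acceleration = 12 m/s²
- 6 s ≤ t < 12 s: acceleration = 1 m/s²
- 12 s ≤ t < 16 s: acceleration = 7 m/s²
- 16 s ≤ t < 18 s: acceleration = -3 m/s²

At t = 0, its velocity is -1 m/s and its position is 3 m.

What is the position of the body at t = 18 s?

1225 m

On each constant-a segment, Δv = aΔt and Δx = v₀Δt + ½aΔt²; chain segment to segment.
0–6 s: v starts -1 m/s; Δx = -1·6 + ½·12·6² = 210 m; v ends 71 m/s.
6–12 s: v starts 71 m/s; Δx = 71·6 + ½·1·6² = 444 m; v ends 77 m/s.
12–16 s: v starts 77 m/s; Δx = 77·4 + ½·7·4² = 364 m; v ends 105 m/s.
16–18 s: v starts 105 m/s; Δx = 105·2 + ½·-3·2² = 204 m; v ends 99 m/s.
x(18) = 3 + Σ Δx = 1225 m.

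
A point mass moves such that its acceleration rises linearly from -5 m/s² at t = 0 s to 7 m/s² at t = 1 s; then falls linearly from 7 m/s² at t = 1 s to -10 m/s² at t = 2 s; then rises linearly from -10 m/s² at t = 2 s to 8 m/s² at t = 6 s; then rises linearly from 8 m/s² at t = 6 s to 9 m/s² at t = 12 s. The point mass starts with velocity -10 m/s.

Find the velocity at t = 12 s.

36.5 m/s

Δv equals the area under the a-t graph; then v = v₀ + Δv.
0–1 s: ½(-5 + 7)(1) = 1 m/s
1–2 s: ½(7 + -10)(1) = -1.5 m/s
2–6 s: ½(-10 + 8)(4) = -4 m/s
6–12 s: ½(8 + 9)(6) = 51 m/s
Δv = 46.5 m/s, so v(12) = -10 + (46.5) = 36.5 m/s.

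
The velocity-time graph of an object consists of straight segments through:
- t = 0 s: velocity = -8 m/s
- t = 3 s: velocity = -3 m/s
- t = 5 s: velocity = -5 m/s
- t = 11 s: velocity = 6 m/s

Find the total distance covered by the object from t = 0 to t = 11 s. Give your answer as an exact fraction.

Total distance travelled is ∫|v| dt — sum the magnitudes of each area piece.
0–3 s: |½(-8 + -3)(3)| = 16.5 m
3–5 s: |½(-3 + -5)(2)| = 8 m
5–11 s: v = 0 at t = 85/11 s; triangle areas 75/11 + 108/11 = 183/11 m
Total distance = 905/22 m

905/22 m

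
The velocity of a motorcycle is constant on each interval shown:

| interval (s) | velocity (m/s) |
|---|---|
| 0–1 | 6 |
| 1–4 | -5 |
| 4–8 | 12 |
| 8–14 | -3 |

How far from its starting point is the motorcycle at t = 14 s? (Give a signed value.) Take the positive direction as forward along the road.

21 m

Displacement is the signed area under the v-t curve.
0–1 s: 6 × 1 = 6 m
1–4 s: -5 × 3 = -15 m
4–8 s: 12 × 4 = 48 m
8–14 s: -3 × 6 = -18 m
Net displacement = 21 m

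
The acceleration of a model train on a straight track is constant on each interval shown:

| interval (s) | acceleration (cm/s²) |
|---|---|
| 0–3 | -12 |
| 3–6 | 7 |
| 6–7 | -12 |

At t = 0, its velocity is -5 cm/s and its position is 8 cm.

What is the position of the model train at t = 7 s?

-178.5 cm

On each constant-a segment, Δv = aΔt and Δx = v₀Δt + ½aΔt²; chain segment to segment.
0–3 s: v starts -5 cm/s; Δx = -5·3 + ½·-12·3² = -69 cm; v ends -41 cm/s.
3–6 s: v starts -41 cm/s; Δx = -41·3 + ½·7·3² = -91.5 cm; v ends -20 cm/s.
6–7 s: v starts -20 cm/s; Δx = -20·1 + ½·-12·1² = -26 cm; v ends -32 cm/s.
x(7) = 8 + Σ Δx = -178.5 cm.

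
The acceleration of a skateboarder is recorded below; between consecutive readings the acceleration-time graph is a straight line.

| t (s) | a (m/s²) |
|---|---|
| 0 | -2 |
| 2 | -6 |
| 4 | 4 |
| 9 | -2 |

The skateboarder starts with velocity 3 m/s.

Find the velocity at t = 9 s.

-2 m/s

Δv equals the area under the a-t graph; then v = v₀ + Δv.
0–2 s: ½(-2 + -6)(2) = -8 m/s
2–4 s: ½(-6 + 4)(2) = -2 m/s
4–9 s: ½(4 + -2)(5) = 5 m/s
Δv = -5 m/s, so v(9) = 3 + (-5) = -2 m/s.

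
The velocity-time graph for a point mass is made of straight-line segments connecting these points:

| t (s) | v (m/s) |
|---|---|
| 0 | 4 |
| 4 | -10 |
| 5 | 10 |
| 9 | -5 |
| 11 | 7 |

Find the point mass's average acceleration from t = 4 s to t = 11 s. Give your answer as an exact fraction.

17/7 m/s²

Average acceleration = Δv/Δt = (7 − -10)/(11 − 4) = 17/7 m/s².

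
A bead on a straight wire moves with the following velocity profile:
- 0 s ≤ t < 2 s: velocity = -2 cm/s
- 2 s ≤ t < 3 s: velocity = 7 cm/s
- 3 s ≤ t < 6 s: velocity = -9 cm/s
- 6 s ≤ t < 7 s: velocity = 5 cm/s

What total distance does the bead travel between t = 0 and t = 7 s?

Distance (not displacement) is the total path length: add the absolute areas under v-t.
0–2 s: |-2| × 2 = 4 cm
2–3 s: |7| × 1 = 7 cm
3–6 s: |-9| × 3 = 27 cm
6–7 s: |5| × 1 = 5 cm
Total distance = 43 cm

43 cm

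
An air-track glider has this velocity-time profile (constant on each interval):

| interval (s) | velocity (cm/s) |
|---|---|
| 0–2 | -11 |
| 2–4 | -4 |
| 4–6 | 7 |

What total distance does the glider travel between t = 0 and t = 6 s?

44 cm

Distance (not displacement) is the total path length: add the absolute areas under v-t.
0–2 s: |-11| × 2 = 22 cm
2–4 s: |-4| × 2 = 8 cm
4–6 s: |7| × 2 = 14 cm
Total distance = 44 cm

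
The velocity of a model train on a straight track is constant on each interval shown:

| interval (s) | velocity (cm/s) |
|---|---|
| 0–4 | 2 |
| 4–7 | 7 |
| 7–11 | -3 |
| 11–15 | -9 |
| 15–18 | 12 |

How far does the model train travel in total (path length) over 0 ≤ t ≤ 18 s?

Distance (not displacement) is the total path length: add the absolute areas under v-t.
0–4 s: |2| × 4 = 8 cm
4–7 s: |7| × 3 = 21 cm
7–11 s: |-3| × 4 = 12 cm
11–15 s: |-9| × 4 = 36 cm
15–18 s: |12| × 3 = 36 cm
Total distance = 113 cm

113 cm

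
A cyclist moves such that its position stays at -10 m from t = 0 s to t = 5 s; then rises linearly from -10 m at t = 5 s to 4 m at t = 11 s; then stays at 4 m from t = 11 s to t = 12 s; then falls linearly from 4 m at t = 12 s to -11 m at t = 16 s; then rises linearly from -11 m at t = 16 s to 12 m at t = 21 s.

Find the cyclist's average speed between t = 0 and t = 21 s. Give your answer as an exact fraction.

Average speed = (total path length)/(elapsed time); on a piecewise-linear x-t graph the path length is Σ|Δx|.
0–5 s: |Δx| = |-10 − -10| = 0 m
5–11 s: |Δx| = |4 − -10| = 14 m
11–12 s: |Δx| = |4 − 4| = 0 m
12–16 s: |Δx| = |-11 − 4| = 15 m
16–21 s: |Δx| = |12 − -11| = 23 m
Total path = 52 m; average speed = 52/21 = 52/21 m/s.

52/21 m/s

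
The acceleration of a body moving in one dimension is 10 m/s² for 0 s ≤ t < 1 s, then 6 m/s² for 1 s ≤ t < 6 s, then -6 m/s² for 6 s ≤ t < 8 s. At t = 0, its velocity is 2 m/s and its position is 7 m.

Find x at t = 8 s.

221 m

On each constant-a segment, Δv = aΔt and Δx = v₀Δt + ½aΔt²; chain segment to segment.
0–1 s: v starts 2 m/s; Δx = 2·1 + ½·10·1² = 7 m; v ends 12 m/s.
1–6 s: v starts 12 m/s; Δx = 12·5 + ½·6·5² = 135 m; v ends 42 m/s.
6–8 s: v starts 42 m/s; Δx = 42·2 + ½·-6·2² = 72 m; v ends 30 m/s.
x(8) = 7 + Σ Δx = 221 m.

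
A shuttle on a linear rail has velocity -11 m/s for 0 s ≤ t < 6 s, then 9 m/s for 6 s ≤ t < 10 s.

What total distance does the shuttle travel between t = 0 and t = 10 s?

102 m

Total distance travelled is ∫|v| dt — sum the magnitudes of each area piece.
0–6 s: |-11| × 6 = 66 m
6–10 s: |9| × 4 = 36 m
Total distance = 102 m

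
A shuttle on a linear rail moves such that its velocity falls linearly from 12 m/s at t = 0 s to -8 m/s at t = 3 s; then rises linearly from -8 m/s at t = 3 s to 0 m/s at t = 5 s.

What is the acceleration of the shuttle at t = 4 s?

4 m/s²

Acceleration is the slope of the v-t graph on 3–5 s: (0 − -8)/(5 − 3) = 4 m/s².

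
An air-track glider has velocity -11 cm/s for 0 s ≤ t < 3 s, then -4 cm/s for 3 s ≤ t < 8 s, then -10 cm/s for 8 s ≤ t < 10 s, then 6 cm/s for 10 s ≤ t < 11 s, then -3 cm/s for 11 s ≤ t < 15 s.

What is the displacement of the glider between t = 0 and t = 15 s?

Displacement is the signed area under the v-t curve.
0–3 s: -11 × 3 = -33 cm
3–8 s: -4 × 5 = -20 cm
8–10 s: -10 × 2 = -20 cm
10–11 s: 6 × 1 = 6 cm
11–15 s: -3 × 4 = -12 cm
Net displacement = -79 cm

-79 cm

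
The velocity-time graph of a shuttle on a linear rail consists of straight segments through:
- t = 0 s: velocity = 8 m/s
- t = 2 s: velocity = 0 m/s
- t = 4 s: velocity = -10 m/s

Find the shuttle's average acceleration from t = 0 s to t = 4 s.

Average acceleration = Δv/Δt = (-10 − 8)/(4 − 0) = -4.5 m/s².

-4.5 m/s²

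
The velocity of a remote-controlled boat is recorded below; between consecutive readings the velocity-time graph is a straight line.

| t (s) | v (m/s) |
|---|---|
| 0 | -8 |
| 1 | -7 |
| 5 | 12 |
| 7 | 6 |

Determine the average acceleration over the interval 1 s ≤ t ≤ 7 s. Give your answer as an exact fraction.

13/6 m/s²

Average acceleration = Δv/Δt = (6 − -7)/(7 − 1) = 13/6 m/s².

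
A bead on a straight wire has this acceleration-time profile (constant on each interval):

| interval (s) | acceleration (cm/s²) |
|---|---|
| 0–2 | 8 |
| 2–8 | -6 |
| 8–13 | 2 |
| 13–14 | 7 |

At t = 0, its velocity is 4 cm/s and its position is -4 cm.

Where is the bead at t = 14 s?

-25.5 cm

On each constant-a segment, Δv = aΔt and Δx = v₀Δt + ½aΔt²; chain segment to segment.
0–2 s: v starts 4 cm/s; Δx = 4·2 + ½·8·2² = 24 cm; v ends 20 cm/s.
2–8 s: v starts 20 cm/s; Δx = 20·6 + ½·-6·6² = 12 cm; v ends -16 cm/s.
8–13 s: v starts -16 cm/s; Δx = -16·5 + ½·2·5² = -55 cm; v ends -6 cm/s.
13–14 s: v starts -6 cm/s; Δx = -6·1 + ½·7·1² = -2.5 cm; v ends 1 cm/s.
x(14) = -4 + Σ Δx = -25.5 cm.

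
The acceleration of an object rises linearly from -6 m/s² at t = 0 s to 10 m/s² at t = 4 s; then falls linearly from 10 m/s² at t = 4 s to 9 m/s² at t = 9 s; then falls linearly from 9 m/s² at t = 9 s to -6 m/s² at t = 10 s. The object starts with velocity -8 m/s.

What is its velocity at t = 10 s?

49 m/s

Δv equals the area under the a-t graph; then v = v₀ + Δv.
0–4 s: ½(-6 + 10)(4) = 8 m/s
4–9 s: ½(10 + 9)(5) = 47.5 m/s
9–10 s: ½(9 + -6)(1) = 1.5 m/s
Δv = 57 m/s, so v(10) = -8 + (57) = 49 m/s.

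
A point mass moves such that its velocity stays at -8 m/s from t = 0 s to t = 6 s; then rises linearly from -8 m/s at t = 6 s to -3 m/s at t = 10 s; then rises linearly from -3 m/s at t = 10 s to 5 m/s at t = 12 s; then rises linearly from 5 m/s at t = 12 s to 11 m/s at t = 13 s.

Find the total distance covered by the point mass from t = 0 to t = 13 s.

82.25 m

Distance (not displacement) is the total path length: add the absolute areas under v-t.
0–6 s: |-8| × 6 = 48 m
6–10 s: |½(-8 + -3)(4)| = 22 m
10–12 s: v = 0 at t = 10.75 s; triangle areas 1.125 + 3.125 = 4.25 m
12–13 s: |½(5 + 11)(1)| = 8 m
Total distance = 82.25 m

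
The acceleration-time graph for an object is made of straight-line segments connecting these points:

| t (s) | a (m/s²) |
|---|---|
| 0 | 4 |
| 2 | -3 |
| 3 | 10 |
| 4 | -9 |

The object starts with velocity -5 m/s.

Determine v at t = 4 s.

Δv equals the area under the a-t graph; then v = v₀ + Δv.
0–2 s: ½(4 + -3)(2) = 1 m/s
2–3 s: ½(-3 + 10)(1) = 3.5 m/s
3–4 s: ½(10 + -9)(1) = 0.5 m/s
Δv = 5 m/s, so v(4) = -5 + (5) = 0 m/s.

0 m/s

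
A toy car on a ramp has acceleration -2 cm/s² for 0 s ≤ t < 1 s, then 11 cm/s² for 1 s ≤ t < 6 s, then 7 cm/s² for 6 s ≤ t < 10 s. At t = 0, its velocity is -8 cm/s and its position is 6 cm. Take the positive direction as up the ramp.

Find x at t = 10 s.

On each constant-a segment, Δv = aΔt and Δx = v₀Δt + ½aΔt²; chain segment to segment.
0–1 s: v starts -8 cm/s; Δx = -8·1 + ½·-2·1² = -9 cm; v ends -10 cm/s.
1–6 s: v starts -10 cm/s; Δx = -10·5 + ½·11·5² = 87.5 cm; v ends 45 cm/s.
6–10 s: v starts 45 cm/s; Δx = 45·4 + ½·7·4² = 236 cm; v ends 73 cm/s.
x(10) = 6 + Σ Δx = 320.5 cm.

320.5 cm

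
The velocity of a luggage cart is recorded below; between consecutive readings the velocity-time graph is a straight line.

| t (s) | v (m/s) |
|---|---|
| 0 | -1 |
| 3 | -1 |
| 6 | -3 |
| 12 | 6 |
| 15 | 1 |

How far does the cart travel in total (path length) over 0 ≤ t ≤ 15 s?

34.5 m

Total distance travelled is ∫|v| dt — sum the magnitudes of each area piece.
0–3 s: |-1| × 3 = 3 m
3–6 s: |½(-1 + -3)(3)| = 6 m
6–12 s: v = 0 at t = 8 s; triangle areas 3 + 12 = 15 m
12–15 s: |½(6 + 1)(3)| = 10.5 m
Total distance = 34.5 m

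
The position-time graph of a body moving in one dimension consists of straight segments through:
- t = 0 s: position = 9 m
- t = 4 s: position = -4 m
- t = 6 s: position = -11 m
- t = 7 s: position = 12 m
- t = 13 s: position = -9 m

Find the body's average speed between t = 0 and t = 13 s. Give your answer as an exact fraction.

Average speed = (total path length)/(elapsed time); on a piecewise-linear x-t graph the path length is Σ|Δx|.
0–4 s: |Δx| = |-4 − 9| = 13 m
4–6 s: |Δx| = |-11 − -4| = 7 m
6–7 s: |Δx| = |12 − -11| = 23 m
7–13 s: |Δx| = |-9 − 12| = 21 m
Total path = 64 m; average speed = 64/13 = 64/13 m/s.

64/13 m/s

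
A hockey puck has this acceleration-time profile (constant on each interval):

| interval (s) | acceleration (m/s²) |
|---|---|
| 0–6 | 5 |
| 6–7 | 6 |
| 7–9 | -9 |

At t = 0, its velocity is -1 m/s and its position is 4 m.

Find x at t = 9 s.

172 m

On each constant-a segment, Δv = aΔt and Δx = v₀Δt + ½aΔt²; chain segment to segment.
0–6 s: v starts -1 m/s; Δx = -1·6 + ½·5·6² = 84 m; v ends 29 m/s.
6–7 s: v starts 29 m/s; Δx = 29·1 + ½·6·1² = 32 m; v ends 35 m/s.
7–9 s: v starts 35 m/s; Δx = 35·2 + ½·-9·2² = 52 m; v ends 17 m/s.
x(9) = 4 + Σ Δx = 172 m.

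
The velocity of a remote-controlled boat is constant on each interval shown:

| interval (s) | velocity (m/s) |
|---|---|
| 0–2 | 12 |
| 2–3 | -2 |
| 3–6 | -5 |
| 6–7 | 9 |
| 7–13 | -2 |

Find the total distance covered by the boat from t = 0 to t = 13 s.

62 m

Total distance travelled is ∫|v| dt — sum the magnitudes of each area piece.
0–2 s: |12| × 2 = 24 m
2–3 s: |-2| × 1 = 2 m
3–6 s: |-5| × 3 = 15 m
6–7 s: |9| × 1 = 9 m
7–13 s: |-2| × 6 = 12 m
Total distance = 62 m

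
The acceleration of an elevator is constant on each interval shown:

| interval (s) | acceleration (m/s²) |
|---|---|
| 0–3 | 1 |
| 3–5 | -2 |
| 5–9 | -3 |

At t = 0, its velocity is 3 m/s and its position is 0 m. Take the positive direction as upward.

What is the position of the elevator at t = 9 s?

On each constant-a segment, Δv = aΔt and Δx = v₀Δt + ½aΔt²; chain segment to segment.
0–3 s: v starts 3 m/s; Δx = 3·3 + ½·1·3² = 13.5 m; v ends 6 m/s.
3–5 s: v starts 6 m/s; Δx = 6·2 + ½·-2·2² = 8 m; v ends 2 m/s.
5–9 s: v starts 2 m/s; Δx = 2·4 + ½·-3·4² = -16 m; v ends -10 m/s.
x(9) = 0 + Σ Δx = 5.5 m.

5.5 m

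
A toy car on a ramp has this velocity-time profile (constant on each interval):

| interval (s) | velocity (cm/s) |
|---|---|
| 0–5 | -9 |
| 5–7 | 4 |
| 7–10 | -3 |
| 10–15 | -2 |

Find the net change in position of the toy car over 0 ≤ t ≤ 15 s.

-56 cm

Net displacement equals the area under the velocity-time graph (areas below the axis count negative).
0–5 s: -9 × 5 = -45 cm
5–7 s: 4 × 2 = 8 cm
7–10 s: -3 × 3 = -9 cm
10–15 s: -2 × 5 = -10 cm
Net displacement = -56 cm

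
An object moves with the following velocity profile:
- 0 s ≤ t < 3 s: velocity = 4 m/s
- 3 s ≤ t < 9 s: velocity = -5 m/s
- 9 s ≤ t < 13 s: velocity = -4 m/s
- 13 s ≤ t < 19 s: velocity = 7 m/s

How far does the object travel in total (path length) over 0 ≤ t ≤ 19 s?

Distance (not displacement) is the total path length: add the absolute areas under v-t.
0–3 s: |4| × 3 = 12 m
3–9 s: |-5| × 6 = 30 m
9–13 s: |-4| × 4 = 16 m
13–19 s: |7| × 6 = 42 m
Total distance = 100 m

100 m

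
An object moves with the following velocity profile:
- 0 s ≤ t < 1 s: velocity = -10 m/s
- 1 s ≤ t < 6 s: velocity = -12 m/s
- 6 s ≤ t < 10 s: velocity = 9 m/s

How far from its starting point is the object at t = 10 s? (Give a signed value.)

Displacement is the signed area under the v-t curve.
0–1 s: -10 × 1 = -10 m
1–6 s: -12 × 5 = -60 m
6–10 s: 9 × 4 = 36 m
Net displacement = -34 m

-34 m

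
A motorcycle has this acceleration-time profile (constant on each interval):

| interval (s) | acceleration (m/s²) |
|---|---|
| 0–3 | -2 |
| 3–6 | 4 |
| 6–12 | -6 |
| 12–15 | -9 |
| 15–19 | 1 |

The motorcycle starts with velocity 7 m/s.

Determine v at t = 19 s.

Δv equals the area under the a-t graph; then v = v₀ + Δv.
0–3 s: -2 × 3 = -6 m/s
3–6 s: 4 × 3 = 12 m/s
6–12 s: -6 × 6 = -36 m/s
12–15 s: -9 × 3 = -27 m/s
15–19 s: 1 × 4 = 4 m/s
Δv = -53 m/s, so v(19) = 7 + (-53) = -46 m/s.

-46 m/s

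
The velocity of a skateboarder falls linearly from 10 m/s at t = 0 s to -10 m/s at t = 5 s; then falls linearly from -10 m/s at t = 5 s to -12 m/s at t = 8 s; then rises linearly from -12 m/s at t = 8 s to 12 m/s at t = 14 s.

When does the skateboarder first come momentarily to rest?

v changes sign on 0–5 s (from 10 to -10); the graph is linear there, so v = 0 at t = 0 + (-10)·(5 − 0)/(-10 − 10) = 2.5 s.

t = 2.5 s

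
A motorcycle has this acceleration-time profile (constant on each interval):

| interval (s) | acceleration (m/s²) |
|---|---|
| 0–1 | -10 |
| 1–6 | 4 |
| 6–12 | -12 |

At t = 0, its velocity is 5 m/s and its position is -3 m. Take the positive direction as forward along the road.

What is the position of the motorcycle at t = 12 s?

-104 m

On each constant-a segment, Δv = aΔt and Δx = v₀Δt + ½aΔt²; chain segment to segment.
0–1 s: v starts 5 m/s; Δx = 5·1 + ½·-10·1² = 0 m; v ends -5 m/s.
1–6 s: v starts -5 m/s; Δx = -5·5 + ½·4·5² = 25 m; v ends 15 m/s.
6–12 s: v starts 15 m/s; Δx = 15·6 + ½·-12·6² = -126 m; v ends -57 m/s.
x(12) = -3 + Σ Δx = -104 m.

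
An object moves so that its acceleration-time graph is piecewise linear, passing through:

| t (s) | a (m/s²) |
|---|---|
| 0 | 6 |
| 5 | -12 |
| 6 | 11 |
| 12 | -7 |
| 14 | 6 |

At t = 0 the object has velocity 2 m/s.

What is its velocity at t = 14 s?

-2.5 m/s

Δv equals the area under the a-t graph; then v = v₀ + Δv.
0–5 s: ½(6 + -12)(5) = -15 m/s
5–6 s: ½(-12 + 11)(1) = -0.5 m/s
6–12 s: ½(11 + -7)(6) = 12 m/s
12–14 s: ½(-7 + 6)(2) = -1 m/s
Δv = -4.5 m/s, so v(14) = 2 + (-4.5) = -2.5 m/s.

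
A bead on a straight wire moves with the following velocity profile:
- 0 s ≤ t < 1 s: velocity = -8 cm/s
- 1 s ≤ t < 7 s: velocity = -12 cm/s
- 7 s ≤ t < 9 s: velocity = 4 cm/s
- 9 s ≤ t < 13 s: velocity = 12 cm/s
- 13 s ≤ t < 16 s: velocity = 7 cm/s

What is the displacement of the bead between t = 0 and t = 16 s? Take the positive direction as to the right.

Net displacement equals the area under the velocity-time graph (areas below the axis count negative).
0–1 s: -8 × 1 = -8 cm
1–7 s: -12 × 6 = -72 cm
7–9 s: 4 × 2 = 8 cm
9–13 s: 12 × 4 = 48 cm
13–16 s: 7 × 3 = 21 cm
Net displacement = -3 cm

-3 cm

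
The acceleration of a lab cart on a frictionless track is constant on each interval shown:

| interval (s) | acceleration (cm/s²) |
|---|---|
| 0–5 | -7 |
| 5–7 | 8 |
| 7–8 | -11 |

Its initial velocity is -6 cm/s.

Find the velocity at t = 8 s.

-36 cm/s

Δv equals the area under the a-t graph; then v = v₀ + Δv.
0–5 s: -7 × 5 = -35 cm/s
5–7 s: 8 × 2 = 16 cm/s
7–8 s: -11 × 1 = -11 cm/s
Δv = -30 cm/s, so v(8) = -6 + (-30) = -36 cm/s.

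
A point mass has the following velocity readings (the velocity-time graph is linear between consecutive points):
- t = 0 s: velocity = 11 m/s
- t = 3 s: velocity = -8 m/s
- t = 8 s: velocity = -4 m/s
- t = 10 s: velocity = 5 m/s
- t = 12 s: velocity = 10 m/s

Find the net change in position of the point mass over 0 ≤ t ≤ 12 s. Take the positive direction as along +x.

Displacement is the signed area under the v-t curve.
0–3 s: ½(11 + -8)(3) = 4.5 m
3–8 s: ½(-8 + -4)(5) = -30 m
8–10 s: ½(-4 + 5)(2) = 1 m
10–12 s: ½(5 + 10)(2) = 15 m
Net displacement = -9.5 m

-9.5 m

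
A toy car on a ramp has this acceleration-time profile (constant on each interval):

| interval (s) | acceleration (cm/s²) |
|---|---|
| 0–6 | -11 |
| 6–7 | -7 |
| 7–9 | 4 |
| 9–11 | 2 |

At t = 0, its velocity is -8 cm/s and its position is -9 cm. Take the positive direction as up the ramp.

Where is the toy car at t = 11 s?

-628.5 cm

On each constant-a segment, Δv = aΔt and Δx = v₀Δt + ½aΔt²; chain segment to segment.
0–6 s: v starts -8 cm/s; Δx = -8·6 + ½·-11·6² = -246 cm; v ends -74 cm/s.
6–7 s: v starts -74 cm/s; Δx = -74·1 + ½·-7·1² = -77.5 cm; v ends -81 cm/s.
7–9 s: v starts -81 cm/s; Δx = -81·2 + ½·4·2² = -154 cm; v ends -73 cm/s.
9–11 s: v starts -73 cm/s; Δx = -73·2 + ½·2·2² = -142 cm; v ends -69 cm/s.
x(11) = -9 + Σ Δx = -628.5 cm.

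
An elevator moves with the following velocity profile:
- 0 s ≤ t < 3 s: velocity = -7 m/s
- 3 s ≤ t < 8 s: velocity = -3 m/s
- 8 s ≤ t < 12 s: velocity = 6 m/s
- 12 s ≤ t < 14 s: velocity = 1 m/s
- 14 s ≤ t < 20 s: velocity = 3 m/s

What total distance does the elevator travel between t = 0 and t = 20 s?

80 m

Total distance travelled is ∫|v| dt — sum the magnitudes of each area piece.
0–3 s: |-7| × 3 = 21 m
3–8 s: |-3| × 5 = 15 m
8–12 s: |6| × 4 = 24 m
12–14 s: |1| × 2 = 2 m
14–20 s: |3| × 6 = 18 m
Total distance = 80 m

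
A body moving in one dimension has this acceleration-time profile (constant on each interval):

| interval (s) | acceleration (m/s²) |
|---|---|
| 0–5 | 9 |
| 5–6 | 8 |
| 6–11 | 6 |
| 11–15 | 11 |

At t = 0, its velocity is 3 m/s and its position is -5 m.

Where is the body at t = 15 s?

961.5 m

On each constant-a segment, Δv = aΔt and Δx = v₀Δt + ½aΔt²; chain segment to segment.
0–5 s: v starts 3 m/s; Δx = 3·5 + ½·9·5² = 127.5 m; v ends 48 m/s.
5–6 s: v starts 48 m/s; Δx = 48·1 + ½·8·1² = 52 m; v ends 56 m/s.
6–11 s: v starts 56 m/s; Δx = 56·5 + ½·6·5² = 355 m; v ends 86 m/s.
11–15 s: v starts 86 m/s; Δx = 86·4 + ½·11·4² = 432 m; v ends 130 m/s.
x(15) = -5 + Σ Δx = 961.5 m.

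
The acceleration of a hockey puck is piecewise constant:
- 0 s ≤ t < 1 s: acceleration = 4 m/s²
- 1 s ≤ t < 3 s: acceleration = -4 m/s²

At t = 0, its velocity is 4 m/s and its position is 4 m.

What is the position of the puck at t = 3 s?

18 m

On each constant-a segment, Δv = aΔt and Δx = v₀Δt + ½aΔt²; chain segment to segment.
0–1 s: v starts 4 m/s; Δx = 4·1 + ½·4·1² = 6 m; v ends 8 m/s.
1–3 s: v starts 8 m/s; Δx = 8·2 + ½·-4·2² = 8 m; v ends 0 m/s.
x(3) = 4 + Σ Δx = 18 m.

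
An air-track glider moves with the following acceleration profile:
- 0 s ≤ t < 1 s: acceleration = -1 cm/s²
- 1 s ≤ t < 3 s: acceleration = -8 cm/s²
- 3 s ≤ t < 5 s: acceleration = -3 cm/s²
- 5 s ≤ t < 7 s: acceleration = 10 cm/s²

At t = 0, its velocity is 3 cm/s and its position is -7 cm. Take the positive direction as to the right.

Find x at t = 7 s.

On each constant-a segment, Δv = aΔt and Δx = v₀Δt + ½aΔt²; chain segment to segment.
0–1 s: v starts 3 cm/s; Δx = 3·1 + ½·-1·1² = 2.5 cm; v ends 2 cm/s.
1–3 s: v starts 2 cm/s; Δx = 2·2 + ½·-8·2² = -12 cm; v ends -14 cm/s.
3–5 s: v starts -14 cm/s; Δx = -14·2 + ½·-3·2² = -34 cm; v ends -20 cm/s.
5–7 s: v starts -20 cm/s; Δx = -20·2 + ½·10·2² = -20 cm; v ends 0 cm/s.
x(7) = -7 + Σ Δx = -70.5 cm.

-70.5 cm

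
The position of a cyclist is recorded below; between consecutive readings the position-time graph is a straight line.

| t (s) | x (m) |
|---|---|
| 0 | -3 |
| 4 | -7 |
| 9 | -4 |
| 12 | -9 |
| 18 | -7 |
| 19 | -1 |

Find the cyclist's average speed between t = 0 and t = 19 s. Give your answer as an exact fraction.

20/19 m/s

Average speed = (total path length)/(elapsed time); on a piecewise-linear x-t graph the path length is Σ|Δx|.
0–4 s: |Δx| = |-7 − -3| = 4 m
4–9 s: |Δx| = |-4 − -7| = 3 m
9–12 s: |Δx| = |-9 − -4| = 5 m
12–18 s: |Δx| = |-7 − -9| = 2 m
18–19 s: |Δx| = |-1 − -7| = 6 m
Total path = 20 m; average speed = 20/19 = 20/19 m/s.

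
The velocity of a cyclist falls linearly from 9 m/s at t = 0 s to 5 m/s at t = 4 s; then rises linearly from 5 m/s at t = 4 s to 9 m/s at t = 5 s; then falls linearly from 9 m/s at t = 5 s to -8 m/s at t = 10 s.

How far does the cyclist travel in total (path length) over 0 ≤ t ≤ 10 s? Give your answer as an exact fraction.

1915/34 m

Distance (not displacement) is the total path length: add the absolute areas under v-t.
0–4 s: |½(9 + 5)(4)| = 28 m
4–5 s: |½(5 + 9)(1)| = 7 m
5–10 s: v = 0 at t = 130/17 s; triangle areas 405/34 + 160/17 = 725/34 m
Total distance = 1915/34 m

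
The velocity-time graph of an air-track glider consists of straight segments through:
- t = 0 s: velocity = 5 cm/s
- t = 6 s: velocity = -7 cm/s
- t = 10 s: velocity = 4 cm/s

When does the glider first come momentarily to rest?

t = 2.5 s

v changes sign on 0–6 s (from 5 to -7); the graph is linear there, so v = 0 at t = 0 + (-5)·(6 − 0)/(-7 − 5) = 2.5 s.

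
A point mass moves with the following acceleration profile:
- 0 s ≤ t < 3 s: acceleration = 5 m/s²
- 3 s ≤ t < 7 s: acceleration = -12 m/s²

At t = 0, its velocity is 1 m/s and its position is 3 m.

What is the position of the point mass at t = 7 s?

-3.5 m

On each constant-a segment, Δv = aΔt and Δx = v₀Δt + ½aΔt²; chain segment to segment.
0–3 s: v starts 1 m/s; Δx = 1·3 + ½·5·3² = 25.5 m; v ends 16 m/s.
3–7 s: v starts 16 m/s; Δx = 16·4 + ½·-12·4² = -32 m; v ends -32 m/s.
x(7) = 3 + Σ Δx = -3.5 m.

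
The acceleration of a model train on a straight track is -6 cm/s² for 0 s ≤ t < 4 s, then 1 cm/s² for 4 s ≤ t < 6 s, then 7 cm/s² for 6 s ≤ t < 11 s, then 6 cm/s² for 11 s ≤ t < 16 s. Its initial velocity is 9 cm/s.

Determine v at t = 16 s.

52 cm/s

Δv equals the area under the a-t graph; then v = v₀ + Δv.
0–4 s: -6 × 4 = -24 cm/s
4–6 s: 1 × 2 = 2 cm/s
6–11 s: 7 × 5 = 35 cm/s
11–16 s: 6 × 5 = 30 cm/s
Δv = 43 cm/s, so v(16) = 9 + (43) = 52 cm/s.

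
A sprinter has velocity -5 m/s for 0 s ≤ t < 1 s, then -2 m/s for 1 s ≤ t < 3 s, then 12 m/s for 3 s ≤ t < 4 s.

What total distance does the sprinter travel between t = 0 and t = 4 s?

Distance (not displacement) is the total path length: add the absolute areas under v-t.
0–1 s: |-5| × 1 = 5 m
1–3 s: |-2| × 2 = 4 m
3–4 s: |12| × 1 = 12 m
Total distance = 21 m

21 m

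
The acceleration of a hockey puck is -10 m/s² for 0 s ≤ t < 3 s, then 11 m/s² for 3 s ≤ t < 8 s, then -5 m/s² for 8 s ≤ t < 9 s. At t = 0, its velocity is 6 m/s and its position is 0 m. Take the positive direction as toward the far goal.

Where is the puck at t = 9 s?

19 m

On each constant-a segment, Δv = aΔt and Δx = v₀Δt + ½aΔt²; chain segment to segment.
0–3 s: v starts 6 m/s; Δx = 6·3 + ½·-10·3² = -27 m; v ends -24 m/s.
3–8 s: v starts -24 m/s; Δx = -24·5 + ½·11·5² = 17.5 m; v ends 31 m/s.
8–9 s: v starts 31 m/s; Δx = 31·1 + ½·-5·1² = 28.5 m; v ends 26 m/s.
x(9) = 0 + Σ Δx = 19 m.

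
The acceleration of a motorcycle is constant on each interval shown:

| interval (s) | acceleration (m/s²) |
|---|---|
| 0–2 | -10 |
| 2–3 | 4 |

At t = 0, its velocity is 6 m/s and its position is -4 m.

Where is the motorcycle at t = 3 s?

-24 m

On each constant-a segment, Δv = aΔt and Δx = v₀Δt + ½aΔt²; chain segment to segment.
0–2 s: v starts 6 m/s; Δx = 6·2 + ½·-10·2² = -8 m; v ends -14 m/s.
2–3 s: v starts -14 m/s; Δx = -14·1 + ½·4·1² = -12 m; v ends -10 m/s.
x(3) = -4 + Σ Δx = -24 m.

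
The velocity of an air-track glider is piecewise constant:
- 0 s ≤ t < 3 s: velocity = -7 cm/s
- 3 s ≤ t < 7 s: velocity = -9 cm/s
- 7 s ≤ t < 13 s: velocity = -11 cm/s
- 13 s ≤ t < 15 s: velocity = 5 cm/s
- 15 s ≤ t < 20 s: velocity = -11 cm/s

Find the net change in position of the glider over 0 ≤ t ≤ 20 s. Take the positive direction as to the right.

-168 cm

Net displacement equals the area under the velocity-time graph (areas below the axis count negative).
0–3 s: -7 × 3 = -21 cm
3–7 s: -9 × 4 = -36 cm
7–13 s: -11 × 6 = -66 cm
13–15 s: 5 × 2 = 10 cm
15–20 s: -11 × 5 = -55 cm
Net displacement = -168 cm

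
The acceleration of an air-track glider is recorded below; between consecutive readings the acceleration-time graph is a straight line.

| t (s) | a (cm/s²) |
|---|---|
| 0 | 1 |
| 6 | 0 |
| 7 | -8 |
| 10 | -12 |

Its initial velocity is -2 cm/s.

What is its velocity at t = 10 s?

-33 cm/s

Δv equals the area under the a-t graph; then v = v₀ + Δv.
0–6 s: ½(1 + 0)(6) = 3 cm/s
6–7 s: ½(0 + -8)(1) = -4 cm/s
7–10 s: ½(-8 + -12)(3) = -30 cm/s
Δv = -31 cm/s, so v(10) = -2 + (-31) = -33 cm/s.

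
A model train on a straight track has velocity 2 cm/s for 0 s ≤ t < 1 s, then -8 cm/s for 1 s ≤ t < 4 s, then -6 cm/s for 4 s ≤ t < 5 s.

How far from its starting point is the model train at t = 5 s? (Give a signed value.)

Displacement is the signed area under the v-t curve.
0–1 s: 2 × 1 = 2 cm
1–4 s: -8 × 3 = -24 cm
4–5 s: -6 × 1 = -6 cm
Net displacement = -28 cm

-28 cm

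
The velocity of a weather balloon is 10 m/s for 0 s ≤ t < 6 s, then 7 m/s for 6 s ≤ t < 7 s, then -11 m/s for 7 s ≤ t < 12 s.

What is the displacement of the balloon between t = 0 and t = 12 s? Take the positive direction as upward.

Net displacement equals the area under the velocity-time graph (areas below the axis count negative).
0–6 s: 10 × 6 = 60 m
6–7 s: 7 × 1 = 7 m
7–12 s: -11 × 5 = -55 m
Net displacement = 12 m

12 m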